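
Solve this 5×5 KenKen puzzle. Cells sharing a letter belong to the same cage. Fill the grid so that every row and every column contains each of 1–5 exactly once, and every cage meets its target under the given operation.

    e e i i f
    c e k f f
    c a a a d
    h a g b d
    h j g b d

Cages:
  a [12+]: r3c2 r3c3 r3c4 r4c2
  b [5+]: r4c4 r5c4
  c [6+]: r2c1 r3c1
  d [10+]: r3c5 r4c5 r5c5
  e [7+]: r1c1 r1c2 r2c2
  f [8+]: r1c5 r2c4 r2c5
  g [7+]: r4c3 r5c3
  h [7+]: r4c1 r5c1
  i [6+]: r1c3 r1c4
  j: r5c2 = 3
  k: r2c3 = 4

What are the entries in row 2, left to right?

5 1 4 3 2

K is a freebie; hence r2c3 = 4.
Cage j is a single given cell, leaving r5c2 = 3.
Row 1 needs a 3, and only r1c5 is open for it.
The 3 cells of cage f must have sum 8, which forces r2c4 = 3.
Cage f has sum 8, which forces r2c5 = 2.
Row 2 already has 2, which forces r2c2 = 1.
Row 2 now contains 1; hence r2c1 = 5.
The two cells of cage c must have sum 6, which forces r3c1 = 1.
The 4 cells of cage a must have sum 12, so r3c2 = 5.
Cage a has sum 12, leaving r3c3 = 3.
Cage a needs sum 12; hence r3c4 = 2.
Row 3 now contains 5; hence r3c5 = 4.
Cage h needs two cells with sum 7, which forces r4c1 = 3.
Cage a needs sum 12, leaving r4c2 = 2.
2 is placed in row 4, which forces r4c3 = 5.
5 is placed in row 4, so r4c5 = 1.
The two cells of cage h must have sum 7; hence r5c1 = 4.
Column 3 now contains 5, leaving r5c3 = 2.
Row 5 now contains 4, which forces r5c4 = 1.
Column 5 now contains 1, so r5c5 = 5.
Column 1 now contains 4; hence r1c1 = 2.
Column 2 now contains 2; hence r1c2 = 4.
2 is placed in column 3, leaving r1c3 = 1.
Cage i's pair has sum 6, leaving r1c4 = 5.
Row 4 already has 1, which forces r4c4 = 4.
Filled in: 2 4 1 5 3 / 5 1 4 3 2 / 1 5 3 2 4 / 3 2 5 4 1 / 4 3 2 1 5.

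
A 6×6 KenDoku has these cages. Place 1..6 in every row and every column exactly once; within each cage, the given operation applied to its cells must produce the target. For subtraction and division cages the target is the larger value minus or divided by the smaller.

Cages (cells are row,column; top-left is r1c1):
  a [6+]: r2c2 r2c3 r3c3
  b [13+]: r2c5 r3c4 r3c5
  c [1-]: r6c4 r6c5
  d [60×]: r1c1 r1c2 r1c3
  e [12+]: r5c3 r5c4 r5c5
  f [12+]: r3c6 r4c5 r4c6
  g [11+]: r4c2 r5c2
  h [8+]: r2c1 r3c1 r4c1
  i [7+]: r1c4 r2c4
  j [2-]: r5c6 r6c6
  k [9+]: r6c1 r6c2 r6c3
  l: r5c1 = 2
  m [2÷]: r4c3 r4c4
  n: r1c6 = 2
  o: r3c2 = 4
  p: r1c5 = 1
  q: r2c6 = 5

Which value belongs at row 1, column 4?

P is a freebie, so r1c5 = 1.
N is a freebie, which forces r1c6 = 2.
Cage q is a single given cell, so r2c6 = 5.
Cage o is given, leaving r3c2 = 4.
Cage l is a single given cell, leaving r5c1 = 2.
The only place for 6 in row 1 is r1c4.
Cage i's pair has sum 7, so r2c4 = 1.
Cage a needs sum 6, leaving r3c3 = 1.
Cage h has sum 8, so r2c1 = 4.
1 is placed in row 3, leaving r3c1 = 3.
Row 3 already has 3, leaving r3c6 = 6.
Cage h needs sum 8, so r4c1 = 1.
Row 4 already has 1, which forces r4c6 = 4.
Column 1 now contains 3, so r1c1 = 5.
Cage d needs product 60, which forces r1c2 = 3.
The 3 cells of cage d must have product 60; hence r1c3 = 4.
Column 2 now contains 3, leaving r2c2 = 2.
Row 2 now contains 2, so r2c3 = 3.
Cage b has sum 13, leaving r2c5 = 6.
Cage m needs two cells with quotient 2, leaving r4c3 = 6.
Cage m needs two cells with quotient 2, which forces r4c4 = 3.
Cage f has sum 12, leaving r4c5 = 2.
3 is placed in column 3, leaving r5c3 = 5.
5 is placed in row 5, which forces r5c4 = 4.
Row 5 already has 4, so r5c5 = 3.
3 is placed in row 5, so r5c6 = 1.
Column 1 now contains 5, so r6c1 = 6.
Cage k needs sum 9, leaving r6c2 = 1.
3 is placed in column 3; hence r6c3 = 2.
Row 6 already has 2; hence r6c4 = 5.
Row 6 now contains 5, which forces r6c5 = 4.
Column 6 now contains 1, leaving r6c6 = 3.
Column 4 already has 5; hence r3c4 = 2.
2 is placed in column 5, so r3c5 = 5.
Row 4 now contains 6; hence r4c2 = 5.
5 is placed in row 5, so r5c2 = 6.
Filled in: 5 3 4 6 1 2 / 4 2 3 1 6 5 / 3 4 1 2 5 6 / 1 5 6 3 2 4 / 2 6 5 4 3 1 / 6 1 2 5 4 3.

6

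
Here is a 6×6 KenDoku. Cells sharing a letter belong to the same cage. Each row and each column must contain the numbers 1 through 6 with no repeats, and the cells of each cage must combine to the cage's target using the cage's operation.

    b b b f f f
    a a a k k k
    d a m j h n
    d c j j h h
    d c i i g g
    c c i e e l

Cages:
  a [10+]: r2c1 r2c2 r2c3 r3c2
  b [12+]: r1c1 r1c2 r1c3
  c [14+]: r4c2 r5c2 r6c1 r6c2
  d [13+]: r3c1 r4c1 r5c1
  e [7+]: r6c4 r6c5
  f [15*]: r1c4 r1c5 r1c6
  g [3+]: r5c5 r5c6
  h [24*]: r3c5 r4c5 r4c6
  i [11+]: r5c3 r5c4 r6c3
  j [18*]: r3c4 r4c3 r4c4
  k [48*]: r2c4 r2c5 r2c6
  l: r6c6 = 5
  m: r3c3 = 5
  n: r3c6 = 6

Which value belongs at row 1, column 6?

3

M is a freebie; hence r3c3 = 5.
N is a freebie, which forces r3c6 = 6.
Cage l is a single given cell, which forces r6c6 = 5.
Column 5 needs a 5, and only r1c5 is open for it.
Column 4 needs a 5, and only r5c4 is open for it.
R5c5 and r5c6 in row 5 are {1, 2}, leaving r5c3 = 4.
Cage i needs sum 11; hence r6c3 = 2.
Column 3 now contains 2, leaving r1c3 = 6.
The only place for 5 in row 4 is r4c1.
Cage d has sum 13; hence r3c1 = 2.
Cage d needs sum 13, so r5c1 = 6.
Row 5 now contains 6; hence r5c2 = 3.
Column 1 now contains 2; hence r1c1 = 4.
The 3 cells of cage b must have sum 12; hence r1c2 = 2.
Column 2 now contains 2, leaving r2c2 = 5.
The 4 cells of cage a must have sum 10, leaving r3c2 = 1.
Row 3 already has 1, which forces r3c4 = 3.
Row 3 already has 3; hence r3c5 = 4.
Cage c needs sum 14, leaving r6c1 = 1.
Column 4 now contains 3; hence r1c4 = 1.
Cage f needs product 15, so r1c6 = 3.
Column 1 now contains 1; hence r2c1 = 3.
Cage a needs sum 10, which forces r2c3 = 1.
1 is placed in column 3, which forces r4c3 = 3.
Cage e needs two cells with sum 7, leaving r6c4 = 4.
Cage e needs two cells with sum 7; hence r6c5 = 3.
The 3 cells of cage k must have product 48, so r2c6 = 4.
Cage c has sum 14, which forces r4c2 = 4.
Cage j needs product 18, so r4c4 = 2.
Cage h needs product 24; hence r4c5 = 6.
Cage h has product 24, which forces r4c6 = 1.
Column 6 now contains 1; hence r5c6 = 2.
4 is placed in row 6, which forces r6c2 = 6.
2 is placed in column 4, leaving r2c4 = 6.
Column 5 already has 6; hence r2c5 = 2.
2 is placed in row 5, which forces r5c5 = 1.
Completed grid: 4 2 6 1 5 3 / 3 5 1 6 2 4 / 2 1 5 3 4 6 / 5 4 3 2 6 1 / 6 3 4 5 1 2 / 1 6 2 4 3 5.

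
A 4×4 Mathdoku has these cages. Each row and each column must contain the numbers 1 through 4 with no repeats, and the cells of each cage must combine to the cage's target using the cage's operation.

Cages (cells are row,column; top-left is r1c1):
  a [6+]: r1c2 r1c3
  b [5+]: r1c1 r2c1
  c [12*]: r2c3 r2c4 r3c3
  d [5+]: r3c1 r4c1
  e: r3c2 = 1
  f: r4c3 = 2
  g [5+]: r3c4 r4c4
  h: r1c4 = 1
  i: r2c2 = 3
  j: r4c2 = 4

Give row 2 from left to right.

H is a freebie; hence r1c4 = 1.
Cage i is given, which forces r2c2 = 3.
Cage e is given, which forces r3c2 = 1.
J is a freebie; hence r4c2 = 4.
Cage f is given, which forces r4c3 = 2.
Row 4 now contains 2, leaving r4c4 = 3.
Column 2 now contains 4, which forces r1c2 = 2.
Column 3 now contains 2, leaving r1c3 = 4.
Cage c has product 12, leaving r2c3 = 1.
Cage c has product 12, which forces r2c4 = 4.
The two cells of cage d must have sum 5, which forces r3c1 = 4.
The 3 cells of cage c must have product 12, leaving r3c3 = 3.
Cage g needs two cells with sum 5, leaving r3c4 = 2.
Row 4 already has 3, leaving r4c1 = 1.
Row 1 now contains 4, which forces r1c1 = 3.
Row 2 now contains 1, so r2c1 = 2.
The full grid is 3 2 4 1 / 2 3 1 4 / 4 1 3 2 / 1 4 2 3.

2 3 1 4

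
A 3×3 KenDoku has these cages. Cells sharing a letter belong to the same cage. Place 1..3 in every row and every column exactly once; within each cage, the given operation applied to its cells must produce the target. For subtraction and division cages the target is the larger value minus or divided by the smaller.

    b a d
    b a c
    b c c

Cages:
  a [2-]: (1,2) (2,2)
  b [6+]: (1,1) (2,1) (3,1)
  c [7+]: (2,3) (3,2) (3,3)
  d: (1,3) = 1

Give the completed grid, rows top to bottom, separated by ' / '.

D is a freebie, which forces (1,3) = 1.
Column 3 already has 1; hence (3,3) = 3.
Row 1 already has 1, leaving (1,2) = 3.
Cage a's pair has difference 2; hence (2,2) = 1.
Column 3 already has 3, which forces (2,3) = 2.
3 is placed in row 3; hence (3,2) = 2.
3 is placed in row 1; hence (1,1) = 2.
Row 2 now contains 2, leaving (2,1) = 3.
Row 3 now contains 2, so (3,1) = 1.

2 3 1 / 3 1 2 / 1 2 3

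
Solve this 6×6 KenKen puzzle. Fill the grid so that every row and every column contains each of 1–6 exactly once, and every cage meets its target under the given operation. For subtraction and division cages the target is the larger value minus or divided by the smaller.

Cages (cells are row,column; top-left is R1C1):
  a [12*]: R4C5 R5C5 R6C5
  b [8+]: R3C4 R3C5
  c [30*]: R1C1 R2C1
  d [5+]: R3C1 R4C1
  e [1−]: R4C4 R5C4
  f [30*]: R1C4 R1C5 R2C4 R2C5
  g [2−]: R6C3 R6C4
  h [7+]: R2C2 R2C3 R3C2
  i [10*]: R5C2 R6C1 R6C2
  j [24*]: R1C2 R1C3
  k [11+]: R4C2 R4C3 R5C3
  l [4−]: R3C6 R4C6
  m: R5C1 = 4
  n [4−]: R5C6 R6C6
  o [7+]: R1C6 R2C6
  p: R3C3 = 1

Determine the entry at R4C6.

1

Cage p is a single given cell, leaving R3C3 = 1.
Cage m is a single given cell, so R5C1 = 4.
In row 3, 4 can only go at R3C2, so R3C2 = 4.
4 is placed in column 2, leaving R1C2 = 6.
Cage j's pair has product 24, leaving R1C3 = 4.
Cage h has sum 7, leaving R2C2 = 1.
Cage h needs sum 7; hence R2C3 = 2.
6 is placed in row 1, leaving R1C1 = 5.
The two cells of cage c must have product 30; hence R2C1 = 6.
Cage i needs product 10, which forces R6C1 = 1.
Row 1 needs a 3, and only R1C6 is open for it.
The two cells of cage o must have sum 7, which forces R2C6 = 4.
Column 2 needs a 3, and only R4C2 is open for it.
Cage d's pair has sum 5, which forces R3C1 = 3.
3 is placed in row 4, leaving R4C1 = 2.
Cage k has sum 11, leaving R4C3 = 5.
Cage k needs sum 11, so R5C3 = 3.
3 is placed in column 3, leaving R6C3 = 6.
Cage g's pair has difference 2, which forces R6C4 = 4.
In row 3, 5 can only go at R3C6, so R3C6 = 5.
Cage l's pair has difference 4, so R4C6 = 1.
The two cells of cage n must have difference 4, leaving R5C6 = 6.
Column 6 already has 5; hence R6C6 = 2.
Row 4 already has 1, which forces R4C4 = 6.
The 3 cells of cage a must have product 12, leaving R4C5 = 4.
Cage i needs product 10, leaving R5C2 = 2.
Cage e needs two cells with difference 1, which forces R5C4 = 5.
6 is placed in row 5, which forces R5C5 = 1.
Row 6 already has 2; hence R6C2 = 5.
Row 6 already has 2, so R6C5 = 3.
Cage f needs product 30; hence R1C4 = 1.
Column 5 already has 1; hence R1C5 = 2.
Column 4 now contains 5; hence R2C4 = 3.
3 is placed in column 5, so R2C5 = 5.
Column 4 now contains 6; hence R3C4 = 2.
Cage b's pair has sum 8, so R3C5 = 6.
The full grid is 5 6 4 1 2 3 / 6 1 2 3 5 4 / 3 4 1 2 6 5 / 2 3 5 6 4 1 / 4 2 3 5 1 6 / 1 5 6 4 3 2.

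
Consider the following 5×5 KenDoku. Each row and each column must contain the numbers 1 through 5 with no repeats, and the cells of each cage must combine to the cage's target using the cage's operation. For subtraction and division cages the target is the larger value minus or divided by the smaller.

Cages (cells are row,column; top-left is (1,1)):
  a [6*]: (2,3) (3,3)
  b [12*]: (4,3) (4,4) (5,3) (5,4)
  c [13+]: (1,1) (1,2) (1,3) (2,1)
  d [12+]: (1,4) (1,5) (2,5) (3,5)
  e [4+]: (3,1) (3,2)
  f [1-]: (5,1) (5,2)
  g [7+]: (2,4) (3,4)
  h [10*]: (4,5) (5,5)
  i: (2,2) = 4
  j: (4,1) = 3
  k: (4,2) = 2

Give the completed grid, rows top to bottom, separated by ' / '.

Cage i is a single given cell, so (2,2) = 4.
Cage j is given; hence (4,1) = 3.
Cage k is a single given cell, leaving (4,2) = 2.
Row 4 now contains 2, so (4,5) = 5.
Column 5 already has 5; hence (5,5) = 2.
The 4 cells of cage d must have sum 12; hence (1,4) = 4.
Column 1 already has 3; hence (3,1) = 1.
Cage e needs two cells with sum 4, leaving (3,2) = 3.
Row 3 now contains 3, leaving (3,3) = 2.
Row 3 already has 2; hence (3,4) = 5.
The 4 cells of cage d must have sum 12, which forces (3,5) = 4.
Column 4 now contains 4, which forces (4,4) = 1.
The two cells of cage f must have difference 1, leaving (5,1) = 4.
Column 2 now contains 3; hence (5,2) = 5.
Column 4 now contains 1, so (5,4) = 3.
Cage c needs sum 13, leaving (1,1) = 2.
Column 2 already has 5; hence (1,2) = 1.
The 4 cells of cage c must have sum 13, so (1,3) = 5.
1 is placed in row 1; hence (1,5) = 3.
The 4 cells of cage c must have sum 13, so (2,1) = 5.
2 is placed in column 3, which forces (2,3) = 3.
Column 4 now contains 3, so (2,4) = 2.
Column 5 already has 3, leaving (2,5) = 1.
Row 4 now contains 1, so (4,3) = 4.
Row 5 now contains 3, which forces (5,3) = 1.

2 1 5 4 3 / 5 4 3 2 1 / 1 3 2 5 4 / 3 2 4 1 5 / 4 5 1 3 2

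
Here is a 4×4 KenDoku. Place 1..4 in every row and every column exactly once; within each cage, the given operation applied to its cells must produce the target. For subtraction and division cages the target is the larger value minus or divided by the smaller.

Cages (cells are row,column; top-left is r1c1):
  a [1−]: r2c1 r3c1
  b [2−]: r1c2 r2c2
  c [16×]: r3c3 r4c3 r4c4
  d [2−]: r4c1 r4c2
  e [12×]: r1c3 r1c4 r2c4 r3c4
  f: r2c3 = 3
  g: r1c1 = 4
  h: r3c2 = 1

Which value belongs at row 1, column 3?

1

Cage g is given; hence r1c1 = 4.
Cage f is a single given cell, which forces r2c3 = 3.
Cage h is a single given cell, so r3c2 = 1.
Cage b's pair has difference 2, so r1c2 = 2.
2 is placed in row 1, so r1c3 = 1.
Row 1 now contains 1; hence r1c4 = 3.
The two cells of cage b must have difference 2; hence r2c2 = 4.
Column 2 now contains 4, so r4c2 = 3.
Column 3 already has 1, so r4c3 = 4.
Row 4 already has 4; hence r4c4 = 2.
Column 4 already has 2, which forces r2c4 = 1.
Column 3 now contains 4, leaving r3c3 = 2.
Column 4 already has 2, so r3c4 = 4.
Row 4 now contains 2, leaving r4c1 = 1.
Row 2 now contains 1, so r2c1 = 2.
2 is placed in row 3, which forces r3c1 = 3.
The full grid is 4 2 1 3 / 2 4 3 1 / 3 1 2 4 / 1 3 4 2.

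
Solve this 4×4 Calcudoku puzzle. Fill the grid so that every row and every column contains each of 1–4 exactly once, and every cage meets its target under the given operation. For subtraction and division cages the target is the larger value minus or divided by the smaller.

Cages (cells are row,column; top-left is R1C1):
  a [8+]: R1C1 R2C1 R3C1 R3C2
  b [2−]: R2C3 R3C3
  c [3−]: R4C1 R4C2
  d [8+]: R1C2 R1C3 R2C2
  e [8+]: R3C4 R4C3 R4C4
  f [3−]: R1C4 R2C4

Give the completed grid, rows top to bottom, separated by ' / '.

2 3 1 4 / 3 4 2 1 / 1 2 4 3 / 4 1 3 2

The 3 cells of cage e must have sum 8, which forces R3C4 = 3.
Cage e has sum 8; hence R4C3 = 3.
The 3 cells of cage e must have sum 8, which forces R4C4 = 2.
Column 3 needs a 1, and only R1C3 is open for it.
Row 1 now contains 1, leaving R1C4 = 4.
The two cells of cage f must have difference 3; hence R2C4 = 1.
Row 1 already has 4; hence R1C2 = 3.
The 3 cells of cage d must have sum 8; hence R2C2 = 4.
4 is placed in row 2, leaving R2C3 = 2.
Cage a needs sum 8; hence R3C1 = 1.
Cage a needs sum 8; hence R3C2 = 2.
Column 3 already has 2, so R3C3 = 4.
1 is placed in column 1; hence R4C1 = 4.
4 is placed in column 2; hence R4C2 = 1.
Row 1 now contains 3, leaving R1C1 = 2.
Row 2 already has 2, leaving R2C1 = 3.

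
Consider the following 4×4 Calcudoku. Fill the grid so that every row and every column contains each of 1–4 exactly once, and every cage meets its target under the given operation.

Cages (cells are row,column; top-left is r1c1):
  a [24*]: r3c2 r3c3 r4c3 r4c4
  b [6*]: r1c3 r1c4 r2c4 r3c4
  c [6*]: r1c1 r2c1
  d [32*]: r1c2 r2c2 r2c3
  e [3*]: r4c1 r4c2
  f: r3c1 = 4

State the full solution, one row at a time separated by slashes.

The 3 cells of cage d must have product 32, leaving r1c2 = 4.
The 4 cells of cage b must have product 6, so r1c3 = 1.
The 3 cells of cage d must have product 32, so r2c2 = 2.
Cage d needs product 32; hence r2c3 = 4.
Cage f is a single given cell, leaving r3c1 = 4.
Cage c's pair has product 6, leaving r1c1 = 2.
2 is placed in row 1, which forces r1c4 = 3.
Row 2 already has 2, which forces r2c1 = 3.
3 is placed in column 4, leaving r2c4 = 1.
The 4 cells of cage a must have product 24, so r3c2 = 1.
Column 4 already has 1; hence r3c4 = 2.
Column 1 now contains 3, which forces r4c1 = 1.
1 is placed in column 2, so r4c2 = 3.
Row 4 already has 3, so r4c3 = 2.
Cage a has product 24, which forces r4c4 = 4.
Row 3 now contains 2, so r3c3 = 3.

2 4 1 3 / 3 2 4 1 / 4 1 3 2 / 1 3 2 4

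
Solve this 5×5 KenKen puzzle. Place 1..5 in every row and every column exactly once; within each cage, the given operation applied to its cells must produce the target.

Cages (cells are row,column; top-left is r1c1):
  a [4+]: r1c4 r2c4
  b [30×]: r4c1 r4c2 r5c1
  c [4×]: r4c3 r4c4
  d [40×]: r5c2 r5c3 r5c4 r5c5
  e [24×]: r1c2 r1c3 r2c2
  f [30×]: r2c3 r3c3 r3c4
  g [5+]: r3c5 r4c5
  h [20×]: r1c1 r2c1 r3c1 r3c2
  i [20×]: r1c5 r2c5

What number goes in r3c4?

5

In row 5, 3 can only go at r5c1, so r5c1 = 3.
Row 4 needs a 3, and only r4c5 is open for it.
The two cells of cage g must have sum 5, leaving r3c5 = 2.
The 3 cells of cage f must have product 30; hence r2c3 = 2.
Row 3 already has 2, so r3c2 = 1.
The 3 cells of cage e must have product 24; hence r1c2 = 2.
2 is placed in column 2; hence r4c2 = 5.
Column 2 now contains 5, leaving r5c2 = 4.
Cage e has product 24, leaving r1c3 = 4.
4 is placed in row 1; hence r1c5 = 5.
Column 2 already has 4, leaving r2c2 = 3.
3 is placed in row 2; hence r2c4 = 1.
5 is placed in column 5, so r2c5 = 4.
Row 4 now contains 5, so r4c1 = 2.
Column 3 now contains 4; hence r4c3 = 1.
Column 4 already has 1, leaving r4c4 = 4.
1 is placed in column 3, leaving r5c3 = 5.
Cage d needs product 40; hence r5c4 = 2.
5 is placed in column 5, so r5c5 = 1.
5 is placed in row 1; hence r1c1 = 1.
Column 4 already has 1, so r1c4 = 3.
Row 2 already has 4; hence r2c1 = 5.
Cage h needs product 20; hence r3c1 = 4.
5 is placed in column 3, which forces r3c3 = 3.
The 3 cells of cage f must have product 30, which forces r3c4 = 5.
Completed grid: 1 2 4 3 5 / 5 3 2 1 4 / 4 1 3 5 2 / 2 5 1 4 3 / 3 4 5 2 1.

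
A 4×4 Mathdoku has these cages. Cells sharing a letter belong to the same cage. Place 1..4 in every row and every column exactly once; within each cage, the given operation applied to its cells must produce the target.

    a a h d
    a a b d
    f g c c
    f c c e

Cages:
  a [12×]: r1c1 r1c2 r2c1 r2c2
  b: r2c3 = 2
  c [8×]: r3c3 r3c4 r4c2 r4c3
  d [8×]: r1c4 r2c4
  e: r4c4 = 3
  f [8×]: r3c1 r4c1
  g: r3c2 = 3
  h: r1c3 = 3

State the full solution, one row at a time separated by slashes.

1 4 3 2 / 3 1 2 4 / 2 3 4 1 / 4 2 1 3

H is a freebie, leaving r1c3 = 3.
B is a freebie; hence r2c3 = 2.
Row 2 already has 2, so r2c4 = 4.
Cage g is given, so r3c2 = 3.
Cage e is given, so r4c4 = 3.
Cage a has product 12; hence r1c1 = 1.
The 4 cells of cage a must have product 12, which forces r1c2 = 4.
Column 4 now contains 4, which forces r1c4 = 2.
The 4 cells of cage a must have product 12, which forces r2c1 = 3.
Column 2 now contains 3, so r2c2 = 1.
Column 4 now contains 2, so r3c4 = 1.
1 is placed in column 2; hence r4c2 = 2.
The two cells of cage f must have product 8, which forces r3c1 = 2.
Row 3 already has 1, leaving r3c3 = 4.
2 is placed in row 4, so r4c1 = 4.
Cage c has product 8; hence r4c3 = 1.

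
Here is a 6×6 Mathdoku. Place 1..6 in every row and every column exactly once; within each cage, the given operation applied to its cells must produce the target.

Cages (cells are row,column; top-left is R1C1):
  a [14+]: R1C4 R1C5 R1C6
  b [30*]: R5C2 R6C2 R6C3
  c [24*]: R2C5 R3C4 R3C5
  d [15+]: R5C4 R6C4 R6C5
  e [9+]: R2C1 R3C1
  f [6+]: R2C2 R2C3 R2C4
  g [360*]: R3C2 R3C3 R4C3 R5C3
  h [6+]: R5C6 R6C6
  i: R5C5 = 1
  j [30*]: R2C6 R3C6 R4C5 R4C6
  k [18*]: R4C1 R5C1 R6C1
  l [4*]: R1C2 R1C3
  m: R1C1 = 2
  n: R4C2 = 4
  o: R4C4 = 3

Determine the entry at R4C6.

Cage m is a single given cell, which forces R1C1 = 2.
Cage n is given, leaving R4C2 = 4.
Cage o is given, so R4C4 = 3.
Cage i is a single given cell, so R5C5 = 1.
Column 2 already has 4, which forces R1C2 = 1.
Cage l's pair has product 4, which forces R1C3 = 4.
Cage g has product 360, which forces R3C2 = 6.
In column 3, 1 can only go at R2C3, so R2C3 = 1.
The 3 cells of cage f must have sum 6; hence R2C2 = 3.
1 is placed in row 2, so R2C4 = 2.
Row 2 now contains 2, which forces R2C6 = 5.
Cage c has product 24, which forces R2C5 = 6.
Cage c needs product 24, so R3C4 = 1.
Cage c needs product 24, which forces R3C5 = 4.
Cage j has product 30, leaving R3C6 = 3.
The 4 cells of cage j must have product 30, so R4C5 = 2.
Cage j has product 30, so R4C6 = 1.
Cage b needs product 30, which forces R6C3 = 3.
Column 5 already has 4; hence R6C5 = 5.
Cage a needs sum 14, which forces R1C4 = 5.
Column 5 now contains 5, so R1C5 = 3.
3 is placed in column 6; hence R1C6 = 6.
6 is placed in row 2, leaving R2C1 = 4.
Row 3 already has 3, leaving R3C1 = 5.
Row 3 already has 5, which forces R3C3 = 2.
1 is placed in row 4, so R4C1 = 6.
Row 4 already has 6, which forces R4C3 = 5.
Cage k has product 18, leaving R5C1 = 3.
Cage b has product 30, leaving R5C2 = 5.
5 is placed in column 3; hence R5C3 = 6.
Row 5 already has 6; hence R5C4 = 4.
Row 5 now contains 4, so R5C6 = 2.
Cage k needs product 18, leaving R6C1 = 1.
5 is placed in row 6; hence R6C2 = 2.
Column 4 now contains 4, leaving R6C4 = 6.
2 is placed in column 6; hence R6C6 = 4.
Completed grid: 2 1 4 5 3 6 / 4 3 1 2 6 5 / 5 6 2 1 4 3 / 6 4 5 3 2 1 / 3 5 6 4 1 2 / 1 2 3 6 5 4.

1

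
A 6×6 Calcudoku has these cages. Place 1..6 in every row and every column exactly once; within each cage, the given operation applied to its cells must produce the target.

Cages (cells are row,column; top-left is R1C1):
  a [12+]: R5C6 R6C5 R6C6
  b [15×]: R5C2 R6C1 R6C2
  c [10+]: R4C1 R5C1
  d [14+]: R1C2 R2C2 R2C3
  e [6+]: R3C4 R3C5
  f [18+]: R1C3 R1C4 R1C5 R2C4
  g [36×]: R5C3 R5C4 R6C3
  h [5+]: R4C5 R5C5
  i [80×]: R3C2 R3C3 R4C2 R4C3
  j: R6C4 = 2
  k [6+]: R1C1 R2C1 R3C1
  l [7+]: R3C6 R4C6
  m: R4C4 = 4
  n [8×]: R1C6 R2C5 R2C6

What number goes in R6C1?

5

M is a freebie; hence R4C4 = 4.
Cage j is given, leaving R6C4 = 2.
4 is placed in row 4, so R4C1 = 6.
Cage c's pair has sum 10; hence R5C1 = 4.
In row 3, 3 can only go at R3C1, so R3C1 = 3.
Row 3 needs a 6, and only R3C6 is open for it.
Cage l needs two cells with sum 7, which forces R4C6 = 1.
Cage n needs product 8, leaving R2C5 = 1.
Column 5 already has 1, so R3C5 = 5.
Cage k has sum 6, so R1C1 = 1.
Row 2 now contains 1, so R2C1 = 2.
Row 2 already has 2, which forces R2C6 = 4.
Row 3 already has 5, which forces R3C4 = 1.
Column 1 now contains 1, which forces R6C1 = 5.
5 is placed in row 6, which forces R6C6 = 3.
Column 6 now contains 4, so R1C6 = 2.
Cage b needs product 15; hence R5C2 = 3.
Row 5 now contains 3, which forces R5C4 = 6.
Row 5 now contains 3, so R5C5 = 2.
Cage a needs sum 12, so R5C6 = 5.
3 is placed in row 6, leaving R6C2 = 1.
3 is placed in row 6, which forces R6C3 = 6.
Cage a has sum 12, so R6C5 = 4.
Cage f needs sum 18, so R1C3 = 4.
Cage f needs sum 18, leaving R1C5 = 6.
Cage d needs sum 14, leaving R2C3 = 3.
3 is placed in row 2, so R2C4 = 5.
Column 3 now contains 4, so R3C3 = 2.
Column 3 now contains 2, leaving R4C3 = 5.
2 is placed in column 5, so R4C5 = 3.
Row 5 now contains 2, which forces R5C3 = 1.
6 is placed in row 1, leaving R1C2 = 5.
Column 4 already has 5, leaving R1C4 = 3.
Row 2 already has 5, which forces R2C2 = 6.
2 is placed in row 3, so R3C2 = 4.
Row 4 already has 5; hence R4C2 = 2.
Filled in: 1 5 4 3 6 2 / 2 6 3 5 1 4 / 3 4 2 1 5 6 / 6 2 5 4 3 1 / 4 3 1 6 2 5 / 5 1 6 2 4 3.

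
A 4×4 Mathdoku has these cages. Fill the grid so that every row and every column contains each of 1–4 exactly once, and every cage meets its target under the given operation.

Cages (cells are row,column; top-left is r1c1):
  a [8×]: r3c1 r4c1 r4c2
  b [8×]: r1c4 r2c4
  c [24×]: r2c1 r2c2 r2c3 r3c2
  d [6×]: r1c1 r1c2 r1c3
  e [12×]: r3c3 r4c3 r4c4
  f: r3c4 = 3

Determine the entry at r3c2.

2

F is a freebie, so r3c4 = 3.
The 3 cells of cage e must have product 12, which forces r4c3 = 3.
In row 1, 4 can only go at r1c4, so r1c4 = 4.
Column 4 now contains 4, which forces r2c4 = 2.
Column 4 now contains 2; hence r4c4 = 1.
Cage a has product 8, so r3c1 = 1.
The 4 cells of cage c must have product 24, which forces r3c2 = 2.
Cage e needs product 12, leaving r3c3 = 4.
Column 2 now contains 2, which forces r4c2 = 4.
Cage c has product 24, so r2c1 = 4.
Cage c needs product 24, leaving r2c2 = 3.
Column 3 already has 4, which forces r2c3 = 1.
4 is placed in row 4; hence r4c1 = 2.
Column 1 now contains 2, which forces r1c1 = 3.
Column 2 now contains 3, so r1c2 = 1.
Column 3 already has 1, so r1c3 = 2.
The full grid is 3 1 2 4 / 4 3 1 2 / 1 2 4 3 / 2 4 3 1.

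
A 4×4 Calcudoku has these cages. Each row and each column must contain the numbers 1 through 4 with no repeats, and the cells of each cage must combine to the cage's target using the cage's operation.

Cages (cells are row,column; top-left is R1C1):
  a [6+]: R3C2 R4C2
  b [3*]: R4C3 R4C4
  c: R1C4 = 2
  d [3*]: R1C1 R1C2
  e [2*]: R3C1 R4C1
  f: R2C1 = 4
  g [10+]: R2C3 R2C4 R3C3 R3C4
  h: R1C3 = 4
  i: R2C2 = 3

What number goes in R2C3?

Cage h is given, which forces R1C3 = 4.
C is a freebie; hence R1C4 = 2.
Cage f is given; hence R2C1 = 4.
Cage i is given, leaving R2C2 = 3.
Row 2 already has 3, which forces R2C4 = 1.
Column 4 now contains 1, which forces R4C4 = 3.
Cage d's pair has product 3, which forces R1C1 = 3.
Column 2 now contains 3, so R1C2 = 1.
1 is placed in row 2, leaving R2C3 = 2.
The 4 cells of cage g must have sum 10, which forces R3C3 = 3.
3 is placed in column 4, so R3C4 = 4.
Row 4 already has 3, leaving R4C3 = 1.
The two cells of cage e must have product 2, so R3C1 = 1.
4 is placed in row 3; hence R3C2 = 2.
Row 4 now contains 1, which forces R4C1 = 2.
The two cells of cage a must have sum 6, leaving R4C2 = 4.
Completed grid: 3 1 4 2 / 4 3 2 1 / 1 2 3 4 / 2 4 1 3.

2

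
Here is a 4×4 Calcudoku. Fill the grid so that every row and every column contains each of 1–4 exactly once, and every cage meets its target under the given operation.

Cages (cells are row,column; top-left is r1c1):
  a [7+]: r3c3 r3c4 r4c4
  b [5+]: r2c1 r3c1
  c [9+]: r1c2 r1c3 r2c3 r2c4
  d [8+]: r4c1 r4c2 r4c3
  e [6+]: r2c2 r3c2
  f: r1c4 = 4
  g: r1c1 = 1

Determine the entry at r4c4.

Cage g is given, which forces r1c1 = 1.
F is a freebie; hence r1c4 = 4.
In row 2, 4 can only go at r2c2, so r2c2 = 4.
4 is placed in column 2, so r3c2 = 2.
Column 2 now contains 2, so r1c2 = 3.
The 4 cells of cage c must have sum 9, so r1c3 = 2.
The two cells of cage b must have sum 5, so r2c1 = 2.
Row 3 already has 2, so r3c1 = 3.
3 is placed in row 3, leaving r3c3 = 4.
Cage a needs sum 7, which forces r3c4 = 1.
Column 1 already has 3, which forces r4c1 = 4.
Column 2 now contains 3; hence r4c2 = 1.
Row 4 now contains 1, leaving r4c3 = 3.
3 is placed in row 4; hence r4c4 = 2.
Column 3 now contains 3; hence r2c3 = 1.
Column 4 already has 1, leaving r2c4 = 3.
Filled in: 1 3 2 4 / 2 4 1 3 / 3 2 4 1 / 4 1 3 2.

2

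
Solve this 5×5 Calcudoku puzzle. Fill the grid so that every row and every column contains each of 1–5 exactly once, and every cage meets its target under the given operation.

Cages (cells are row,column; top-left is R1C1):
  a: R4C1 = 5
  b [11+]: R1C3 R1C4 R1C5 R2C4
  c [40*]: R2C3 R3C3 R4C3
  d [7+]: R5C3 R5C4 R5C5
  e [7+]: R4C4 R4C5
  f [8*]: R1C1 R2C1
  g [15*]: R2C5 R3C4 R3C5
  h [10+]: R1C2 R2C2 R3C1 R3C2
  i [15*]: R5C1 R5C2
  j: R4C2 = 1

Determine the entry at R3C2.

2

Cage a is given, which forces R4C1 = 5.
Cage j is a single given cell, leaving R4C2 = 1.
Column 1 already has 5; hence R5C1 = 3.
Row 5 now contains 3, so R5C2 = 5.
Cage h has sum 10, leaving R3C1 = 1.
The 3 cells of cage g must have product 15, which forces R2C5 = 1.
The only place for 2 in row 4 is R4C3.
The only place for 2 in row 3 is R3C2.
Row 3 needs a 4, and only R3C3 is open for it.
Column 3 already has 4, leaving R2C3 = 5.
Column 3 already has 4, which forces R5C3 = 1.
1 is placed in column 3, so R1C3 = 3.
3 is placed in row 1, leaving R1C2 = 4.
Row 1 now contains 4, leaving R1C4 = 1.
The 4 cells of cage h must have sum 10, which forces R2C2 = 3.
Row 2 now contains 3, so R2C4 = 2.
Column 4 already has 2; hence R5C4 = 4.
4 is placed in row 5, so R5C5 = 2.
Row 1 now contains 4, leaving R1C1 = 2.
Column 5 now contains 2, so R1C5 = 5.
2 is placed in row 2, so R2C1 = 4.
Column 5 now contains 5, so R3C5 = 3.
4 is placed in column 4; hence R4C4 = 3.
Cage e needs two cells with sum 7, which forces R4C5 = 4.
3 is placed in row 3, which forces R3C4 = 5.
The full grid is 2 4 3 1 5 / 4 3 5 2 1 / 1 2 4 5 3 / 5 1 2 3 4 / 3 5 1 4 2.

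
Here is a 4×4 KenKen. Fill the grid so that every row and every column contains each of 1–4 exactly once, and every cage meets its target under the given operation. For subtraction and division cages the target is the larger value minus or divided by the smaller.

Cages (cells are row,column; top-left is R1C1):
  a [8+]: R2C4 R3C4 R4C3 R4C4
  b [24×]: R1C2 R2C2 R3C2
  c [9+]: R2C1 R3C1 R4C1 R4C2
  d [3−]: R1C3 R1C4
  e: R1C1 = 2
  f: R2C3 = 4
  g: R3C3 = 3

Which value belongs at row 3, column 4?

Cage e is given, leaving R1C1 = 2.
Cage f is a single given cell, which forces R2C3 = 4.
G is a freebie, which forces R3C3 = 3.
Column 3 already has 4, which forces R1C3 = 1.
The two cells of cage d must have difference 3, leaving R1C4 = 4.
Cage c needs sum 9, which forces R4C2 = 1.
1 is placed in column 3; hence R4C3 = 2.
2 is placed in row 4; hence R4C4 = 3.
Row 1 already has 4; hence R1C2 = 3.
Cage c needs sum 9, leaving R2C1 = 3.
Cage b has product 24, so R2C2 = 2.
2 is placed in row 2; hence R2C4 = 1.
Cage c has sum 9; hence R3C1 = 1.
The 3 cells of cage b must have product 24; hence R3C2 = 4.
Column 4 now contains 1, so R3C4 = 2.
Row 4 already has 3, leaving R4C1 = 4.
Filled in: 2 3 1 4 / 3 2 4 1 / 1 4 3 2 / 4 1 2 3.

2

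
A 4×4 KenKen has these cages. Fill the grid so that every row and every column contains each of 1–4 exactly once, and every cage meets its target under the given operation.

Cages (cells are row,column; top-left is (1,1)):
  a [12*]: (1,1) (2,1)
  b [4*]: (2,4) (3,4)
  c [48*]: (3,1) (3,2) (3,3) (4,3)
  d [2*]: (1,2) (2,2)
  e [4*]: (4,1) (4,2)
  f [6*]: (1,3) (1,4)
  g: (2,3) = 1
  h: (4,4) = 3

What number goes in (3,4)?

1

Cage g is given; hence (2,3) = 1.
1 is placed in row 2; hence (2,4) = 4.
Column 4 already has 4; hence (3,4) = 1.
Cage h is given, so (4,4) = 3.
Cage a needs two cells with product 12; hence (1,1) = 4.
Cage d's pair has product 2; hence (1,2) = 1.
Cage f needs two cells with product 6, so (1,3) = 3.
3 is placed in column 4, leaving (1,4) = 2.
Row 2 now contains 4, leaving (2,1) = 3.
1 is placed in row 2, leaving (2,2) = 2.
3 is placed in column 1, so (3,1) = 2.
Column 3 now contains 3, so (3,3) = 4.
Column 1 now contains 4, so (4,1) = 1.
Column 2 now contains 1, leaving (4,2) = 4.
The 4 cells of cage c must have product 48, so (4,3) = 2.
Row 3 now contains 4; hence (3,2) = 3.
The full grid is 4 1 3 2 / 3 2 1 4 / 2 3 4 1 / 1 4 2 3.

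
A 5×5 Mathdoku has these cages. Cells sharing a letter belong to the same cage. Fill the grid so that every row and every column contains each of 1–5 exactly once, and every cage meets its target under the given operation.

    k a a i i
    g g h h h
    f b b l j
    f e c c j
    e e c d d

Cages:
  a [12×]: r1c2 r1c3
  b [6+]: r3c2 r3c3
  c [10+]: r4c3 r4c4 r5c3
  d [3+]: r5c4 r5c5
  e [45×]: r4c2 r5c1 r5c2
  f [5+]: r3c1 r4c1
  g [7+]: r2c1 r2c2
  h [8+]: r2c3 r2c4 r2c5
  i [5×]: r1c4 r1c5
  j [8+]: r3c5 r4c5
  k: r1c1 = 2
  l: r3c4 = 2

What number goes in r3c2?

Cage k is given, so r1c1 = 2.
L is a freebie, so r3c4 = 2.
Cage e needs product 45, leaving r4c2 = 3.
3 is placed in row 4, leaving r4c5 = 5.
The 3 cells of cage e must have product 45, so r5c1 = 3.
Cage e has product 45, so r5c2 = 5.
Column 4 now contains 2; hence r5c4 = 1.
Row 5 already has 1, so r5c5 = 2.
Column 2 now contains 3, so r1c2 = 4.
Cage a needs two cells with product 12, so r1c3 = 3.
1 is placed in column 4, leaving r1c4 = 5.
Column 5 already has 5; hence r1c5 = 1.
Cage g needs two cells with sum 7; hence r2c1 = 5.
The two cells of cage g must have sum 7; hence r2c2 = 2.
The two cells of cage b must have sum 6, leaving r3c2 = 1.
Cage b's pair has sum 6, so r3c3 = 5.
Column 5 already has 5, so r3c5 = 3.
Cage c needs sum 10, so r4c3 = 2.
1 is placed in column 4, so r4c4 = 4.
2 is placed in row 5, leaving r5c3 = 4.
4 is placed in column 3; hence r2c3 = 1.
Column 4 already has 4, so r2c4 = 3.
3 is placed in column 5, so r2c5 = 4.
Row 3 now contains 1; hence r3c1 = 4.
Row 4 already has 4, leaving r4c1 = 1.
Filled in: 2 4 3 5 1 / 5 2 1 3 4 / 4 1 5 2 3 / 1 3 2 4 5 / 3 5 4 1 2.

1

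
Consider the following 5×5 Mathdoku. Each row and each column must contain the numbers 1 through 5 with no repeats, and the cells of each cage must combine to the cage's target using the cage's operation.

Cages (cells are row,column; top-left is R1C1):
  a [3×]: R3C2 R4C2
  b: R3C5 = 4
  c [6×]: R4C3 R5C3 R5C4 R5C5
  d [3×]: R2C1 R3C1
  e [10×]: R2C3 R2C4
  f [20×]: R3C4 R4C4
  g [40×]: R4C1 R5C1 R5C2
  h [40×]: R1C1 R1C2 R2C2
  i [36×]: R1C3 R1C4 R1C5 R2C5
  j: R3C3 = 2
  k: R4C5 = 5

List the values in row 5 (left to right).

4 5 3 1 2

Cage i has product 36, so R2C5 = 3.
Cage j is a single given cell, so R3C3 = 2.
Cage b is given; hence R3C5 = 4.
Cage c has product 6, which forces R4C3 = 1.
Cage k is a single given cell, which forces R4C5 = 5.
2 is placed in column 3, so R5C3 = 3.
3 is placed in column 3, which forces R1C3 = 4.
The 4 cells of cage i must have product 36, which forces R1C4 = 3.
Column 5 already has 4; hence R1C5 = 1.
Row 2 already has 3, which forces R2C1 = 1.
2 is placed in column 3; hence R2C3 = 5.
Cage e's pair has product 10; hence R2C4 = 2.
Cage d's pair has product 3; hence R3C1 = 3.
Cage a's pair has product 3, leaving R3C2 = 1.
Row 3 already has 4; hence R3C4 = 5.
1 is placed in row 4, so R4C2 = 3.
Row 4 already has 5, so R4C4 = 4.
Column 4 already has 2; hence R5C4 = 1.
Column 5 already has 1, so R5C5 = 2.
2 is placed in row 2, so R2C2 = 4.
Row 4 now contains 4, so R4C1 = 2.
Column 2 already has 4, which forces R5C2 = 5.
2 is placed in column 1; hence R1C1 = 5.
Column 2 already has 5, which forces R1C2 = 2.
Row 5 now contains 5, so R5C1 = 4.
The full grid is 5 2 4 3 1 / 1 4 5 2 3 / 3 1 2 5 4 / 2 3 1 4 5 / 4 5 3 1 2.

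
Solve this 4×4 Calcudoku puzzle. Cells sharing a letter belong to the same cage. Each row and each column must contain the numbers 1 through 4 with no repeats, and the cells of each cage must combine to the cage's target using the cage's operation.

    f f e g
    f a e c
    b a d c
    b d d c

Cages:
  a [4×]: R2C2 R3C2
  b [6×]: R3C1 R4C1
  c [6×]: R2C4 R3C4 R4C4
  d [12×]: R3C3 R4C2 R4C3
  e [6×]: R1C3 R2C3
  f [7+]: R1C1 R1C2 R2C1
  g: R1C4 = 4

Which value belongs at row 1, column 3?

Cage g is given; hence R1C4 = 4.
The only place for 1 in column 1 is R1C1.
In column 1, 4 can only go at R2C1, so R2C1 = 4.
The 3 cells of cage f must have sum 7, so R1C2 = 2.
Row 1 already has 2, leaving R1C3 = 3.
4 is placed in row 2; hence R2C2 = 1.
Column 3 now contains 3, leaving R2C3 = 2.
2 is placed in row 2, leaving R2C4 = 3.
Cage a's pair has product 4; hence R3C2 = 4.
Row 3 already has 4, leaving R3C3 = 1.
1 is placed in row 3; hence R3C4 = 2.
Column 2 now contains 4, so R4C2 = 3.
1 is placed in column 3, which forces R4C3 = 4.
2 is placed in column 4, so R4C4 = 1.
2 is placed in row 3, so R3C1 = 3.
Row 4 now contains 3, leaving R4C1 = 2.
The full grid is 1 2 3 4 / 4 1 2 3 / 3 4 1 2 / 2 3 4 1.

3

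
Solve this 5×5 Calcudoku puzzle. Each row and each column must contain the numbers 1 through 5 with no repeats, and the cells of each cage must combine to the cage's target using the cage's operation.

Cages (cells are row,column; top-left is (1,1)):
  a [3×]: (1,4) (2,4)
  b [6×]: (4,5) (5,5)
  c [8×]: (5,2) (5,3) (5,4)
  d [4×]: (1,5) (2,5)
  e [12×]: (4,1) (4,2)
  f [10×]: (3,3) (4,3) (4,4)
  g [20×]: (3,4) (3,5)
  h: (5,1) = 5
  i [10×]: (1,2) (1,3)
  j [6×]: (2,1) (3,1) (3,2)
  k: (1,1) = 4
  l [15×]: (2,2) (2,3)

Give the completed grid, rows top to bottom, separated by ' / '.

Cage k is given, leaving (1,1) = 4.
Row 1 now contains 4, leaving (1,5) = 1.
Column 5 now contains 1, so (2,5) = 4.
Column 5 already has 4; hence (3,5) = 5.
Column 1 already has 4, so (4,1) = 3.
Row 4 already has 3, which forces (4,2) = 4.
Row 4 already has 3, so (4,5) = 2.
Cage h is a single given cell; hence (5,1) = 5.
2 is placed in column 5, so (5,5) = 3.
1 is placed in row 1, leaving (1,4) = 3.
The two cells of cage a must have product 3, leaving (2,4) = 1.
Cage j has product 6, leaving (3,2) = 3.
Cage f has product 10, so (3,3) = 2.
Row 3 already has 5, so (3,4) = 4.
1 is placed in column 4, leaving (4,4) = 5.
4 is placed in column 4; hence (5,4) = 2.
Cage i needs two cells with product 10, which forces (1,2) = 2.
Column 3 now contains 2, so (1,3) = 5.
1 is placed in row 2, leaving (2,1) = 2.
Column 2 already has 3, which forces (2,2) = 5.
Cage l needs two cells with product 15, which forces (2,3) = 3.
2 is placed in row 3, leaving (3,1) = 1.
5 is placed in row 4, leaving (4,3) = 1.
Row 5 already has 2; hence (5,2) = 1.
Cage c needs product 8, which forces (5,3) = 4.

4 2 5 3 1 / 2 5 3 1 4 / 1 3 2 4 5 / 3 4 1 5 2 / 5 1 4 2 3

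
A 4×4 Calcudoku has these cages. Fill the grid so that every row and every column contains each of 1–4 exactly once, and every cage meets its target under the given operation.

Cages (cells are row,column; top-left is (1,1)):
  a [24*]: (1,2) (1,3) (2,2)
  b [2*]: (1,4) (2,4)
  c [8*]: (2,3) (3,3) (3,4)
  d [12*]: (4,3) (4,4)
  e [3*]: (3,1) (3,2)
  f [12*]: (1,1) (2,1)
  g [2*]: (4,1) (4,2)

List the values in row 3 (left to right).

In row 1, 1 can only go at (1,4), so (1,4) = 1.
1 is placed in column 4, leaving (2,4) = 2.
2 is placed in column 4, so (3,4) = 4.
4 is placed in column 4; hence (4,4) = 3.
The 3 cells of cage c must have product 8, so (2,3) = 1.
Cage c has product 8, leaving (3,3) = 2.
3 is placed in row 4; hence (4,3) = 4.
Cage a has product 24, so (1,2) = 2.
Column 3 now contains 4, leaving (1,3) = 3.
Cage a has product 24, which forces (2,2) = 4.
Column 2 now contains 2, so (4,2) = 1.
3 is placed in row 1, which forces (1,1) = 4.
Row 2 now contains 4; hence (2,1) = 3.
The two cells of cage e must have product 3, which forces (3,1) = 1.
Column 2 now contains 1, which forces (3,2) = 3.
Row 4 already has 1, leaving (4,1) = 2.
Completed grid: 4 2 3 1 / 3 4 1 2 / 1 3 2 4 / 2 1 4 3.

1 3 2 4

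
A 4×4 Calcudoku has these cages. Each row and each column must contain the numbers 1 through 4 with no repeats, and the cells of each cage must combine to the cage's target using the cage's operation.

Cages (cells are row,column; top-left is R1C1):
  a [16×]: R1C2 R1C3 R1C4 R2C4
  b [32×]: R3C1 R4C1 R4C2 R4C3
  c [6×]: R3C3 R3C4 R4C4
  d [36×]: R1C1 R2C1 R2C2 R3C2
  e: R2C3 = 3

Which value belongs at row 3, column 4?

1

E is a freebie, which forces R2C3 = 3.
Cage a needs product 16, so R2C4 = 2.
Cage b has product 32, so R3C1 = 4.
The 4 cells of cage d must have product 36; hence R1C1 = 3.
4 is placed in column 1, which forces R2C1 = 1.
The 4 cells of cage d must have product 36, leaving R2C2 = 4.
The 4 cells of cage d must have product 36, leaving R3C2 = 3.
Cage c needs product 6, leaving R3C3 = 2.
3 is placed in row 3, leaving R3C4 = 1.
Column 1 now contains 1, leaving R4C1 = 2.
Row 4 now contains 2, which forces R4C2 = 1.
Row 4 already has 1, which forces R4C3 = 4.
Column 4 already has 1, which forces R4C4 = 3.
Column 2 now contains 1, so R1C2 = 2.
Column 3 already has 4, which forces R1C3 = 1.
Column 4 already has 1, which forces R1C4 = 4.
Filled in: 3 2 1 4 / 1 4 3 2 / 4 3 2 1 / 2 1 4 3.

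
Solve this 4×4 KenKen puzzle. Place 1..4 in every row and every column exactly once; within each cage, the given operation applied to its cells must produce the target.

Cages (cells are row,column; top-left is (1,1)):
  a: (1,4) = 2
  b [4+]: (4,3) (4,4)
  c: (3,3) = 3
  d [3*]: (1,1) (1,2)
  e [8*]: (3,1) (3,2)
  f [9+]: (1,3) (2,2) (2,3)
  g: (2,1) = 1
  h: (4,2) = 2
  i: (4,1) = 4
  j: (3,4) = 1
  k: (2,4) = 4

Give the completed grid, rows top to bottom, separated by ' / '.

Cage a is given, leaving (1,4) = 2.
Cage g is a single given cell, so (2,1) = 1.
Cage k is given; hence (2,4) = 4.
C is a freebie, leaving (3,3) = 3.
Cage j is a single given cell, which forces (3,4) = 1.
Cage i is a single given cell, so (4,1) = 4.
Cage h is given, so (4,2) = 2.
3 is placed in column 3, leaving (4,3) = 1.
1 is placed in column 4, so (4,4) = 3.
1 is placed in column 1; hence (1,1) = 3.
Cage d needs two cells with product 3, leaving (1,2) = 1.
3 is placed in column 3, which forces (1,3) = 4.
2 is placed in column 2; hence (2,2) = 3.
3 is placed in column 3, leaving (2,3) = 2.
Column 1 already has 4, which forces (3,1) = 2.
2 is placed in column 2, so (3,2) = 4.

3 1 4 2 / 1 3 2 4 / 2 4 3 1 / 4 2 1 3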